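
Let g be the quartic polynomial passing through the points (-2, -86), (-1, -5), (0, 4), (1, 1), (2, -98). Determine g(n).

g(n) = -6n^4 - 2n^3 + 5n + 4

Write g(n) = an^4 + bn^3 + cn^2 + dn + e. Substituting each data point gives a linear system:
  16a - 8b + 4c - 2d + e = -86
  a - b + c - d + e = -5
  e = 4
  a + b + c + d + e = 1
  16a + 8b + 4c + 2d + e = -98
Solving the system yields a = -6, b = -2, c = 0, d = 5, e = 4.
So g(n) = -6n^4 - 2n^3 + 5n + 4.
Check: g(1) = 1. ✓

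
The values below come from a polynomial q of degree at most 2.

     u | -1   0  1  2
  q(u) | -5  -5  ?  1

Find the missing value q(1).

On equispaced nodes a degree-2 polynomial has vanishing third forward difference, so
  - q(-1) + 3·q(0) - 3·q(1) + q(2) = 0.
Substituting the known values and solving for q(1):
  -3·q(1) = 9
  q(1) = -3.

-3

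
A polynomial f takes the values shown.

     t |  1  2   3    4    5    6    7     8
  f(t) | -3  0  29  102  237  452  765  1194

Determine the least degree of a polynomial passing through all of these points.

Forward differences of the values at t = 1, 2, 3, 4, 5, 6, 7, 8:
  f  : -3  0  29  102  237  452  765  1194
  Δ  : 3  29  73  135  215  313  429
  Δ^2: 26  44  62  80  98  116
  Δ^3: 18  18  18  18  18
  Δ^4: 0  0  0  0
  Δ^5: 0  0  0
  Δ^6: 0  0
  Δ^7: 0
The third differences are constant (18) and nonzero, while all higher differences vanish, so the minimal degree is 3.

3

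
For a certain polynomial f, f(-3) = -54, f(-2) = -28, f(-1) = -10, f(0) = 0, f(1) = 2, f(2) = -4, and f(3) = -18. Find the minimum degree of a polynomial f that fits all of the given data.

2

Forward differences of the values at s = -3, -2, -1, 0, 1, 2, 3:
  f  : -54  -28  -10  0  2  -4  -18
  Δ  : 26  18  10  2  -6  -14
  Δ^2: -8  -8  -8  -8  -8
  Δ^3: 0  0  0  0
  Δ^4: 0  0  0
  Δ^5: 0  0
  Δ^6: 0
The second differences are constant (-8) and nonzero, while all higher differences vanish, so the minimal degree is 2.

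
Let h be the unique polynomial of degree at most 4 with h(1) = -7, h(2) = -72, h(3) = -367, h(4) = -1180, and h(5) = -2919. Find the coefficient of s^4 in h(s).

Write h(s) = as^4 + bs^3 + cs^2 + ds + e. Substituting each data point gives a linear system:
  a + b + c + d + e = -7
  16a + 8b + 4c + 2d + e = -72
  81a + 27b + 9c + 3d + e = -367
  256a + 64b + 16c + 4d + e = -1180
  625a + 125b + 25c + 5d + e = -2919
Solving the system yields a = -5, b = 2, c = -2, d = 2, e = -4.
So h(s) = -5s^4 + 2s^3 - 2s^2 + 2s - 4.
The leading coefficient is -5.

-5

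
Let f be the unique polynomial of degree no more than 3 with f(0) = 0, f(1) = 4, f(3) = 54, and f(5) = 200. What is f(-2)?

4

Using the Lagrange interpolation formula with nodes 0, 1, 3, 5:
  L_0(t) = (t - 1)(t - 3)(t - 5) / -15
  L_1(t) = t(t - 3)(t - 5) / 8
  L_2(t) = t(t - 1)(t - 5) / -12
  L_3(t) = t(t - 1)(t - 3) / 40
Then f(t) = 0·L_0(t) + 4·L_1(t) + 54·L_2(t) + 200·L_3(t).
Expanding and collecting terms gives f(t) = t^3 + 3t^2.
Evaluating at t = -2: f(-2) = 4.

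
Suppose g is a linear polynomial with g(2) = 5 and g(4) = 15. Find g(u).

g(u) = 5u - 5

Using the Lagrange interpolation formula with nodes 2, 4:
  L_0(u) = (u - 4) / -2
  L_1(u) = (u - 2) / 2
Then g(u) = 5·L_0(u) + 15·L_1(u).
Expanding and collecting terms gives g(u) = 5u - 5.
Check: g(2) = 5. ✓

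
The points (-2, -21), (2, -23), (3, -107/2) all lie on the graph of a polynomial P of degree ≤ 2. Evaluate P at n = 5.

-301/2

Write P(n) = an^2 + bn + c. Substituting each data point gives a linear system:
  4a - 2b + c = -21
  4a + 2b + c = -23
  9a + 3b + c = -107/2
Solving the system yields a = -6, b = -1/2, c = 2.
So P(n) = -6n² - (1/2)n + 2.
Then P(5) = -301/2.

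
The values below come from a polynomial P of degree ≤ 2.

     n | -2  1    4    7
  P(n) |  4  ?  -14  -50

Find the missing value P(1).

The 3 known points determine the degree-2 polynomial uniquely.
Write P(n) = an^2 + bn + c. Substituting each data point gives a linear system:
  4a - 2b + c = 4
  16a + 4b + c = -14
  49a + 7b + c = -50
Solving the system yields a = -1, b = -1, c = 6.
So P(n) = -n² - n + 6.
Then P(1) = 4.

4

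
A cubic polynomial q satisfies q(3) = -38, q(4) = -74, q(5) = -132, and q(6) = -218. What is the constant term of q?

Write q(t) = at^3 + bt^2 + ct + d. Substituting each data point gives a linear system:
  27a + 9b + 3c + d = -38
  64a + 16b + 4c + d = -74
  125a + 25b + 5c + d = -132
  216a + 36b + 6c + d = -218
Solving the system yields a = -1, b = 1, c = -6, d = -2.
So q(t) = -t^3 + t^2 - 6t - 2.
The constant term is -2.

-2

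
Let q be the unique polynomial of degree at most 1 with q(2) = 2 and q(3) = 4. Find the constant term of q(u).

Write q(u) = au + b. Substituting each data point gives a linear system:
  2a + b = 2
  3a + b = 4
Solving the system yields a = 2, b = -2.
So q(u) = 2u - 2.
The constant term is -2.

-2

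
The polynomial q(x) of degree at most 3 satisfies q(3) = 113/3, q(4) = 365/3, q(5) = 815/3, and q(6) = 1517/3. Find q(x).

q(x) = 3x^3 - 3x^2 - 6x + 5/3

Write q(x) = ax^3 + bx^2 + cx + d. Substituting each data point gives a linear system:
  27a + 9b + 3c + d = 113/3
  64a + 16b + 4c + d = 365/3
  125a + 25b + 5c + d = 815/3
  216a + 36b + 6c + d = 1517/3
Solving the system yields a = 3, b = -3, c = -6, d = 5/3.
So q(x) = 3x^3 - 3x^2 - 6x + 5/3.
Check: q(3) = 113/3. ✓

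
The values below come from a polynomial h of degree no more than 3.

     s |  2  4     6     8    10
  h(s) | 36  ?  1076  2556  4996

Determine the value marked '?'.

The 4 known points determine the degree-3 polynomial uniquely.
Write h(s) = as^3 + bs^2 + cs + d. Substituting each data point gives a linear system:
  8a + 4b + 2c + d = 36
  216a + 36b + 6c + d = 1076
  512a + 64b + 8c + d = 2556
  1000a + 100b + 10c + d = 4996
Solving the system yields a = 5, b = 0, c = 0, d = -4.
So h(s) = 5s^3 - 4.
Then h(4) = 316.

316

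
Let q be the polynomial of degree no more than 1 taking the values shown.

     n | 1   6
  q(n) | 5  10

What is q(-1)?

Using the Lagrange interpolation formula with nodes 1, 6:
  L_0(n) = (n - 6) / -5
  L_1(n) = (n - 1) / 5
Then q(n) = 5·L_0(n) + 10·L_1(n).
Expanding and collecting terms gives q(n) = n + 4.
Evaluating at n = -1: q(-1) = 3.

3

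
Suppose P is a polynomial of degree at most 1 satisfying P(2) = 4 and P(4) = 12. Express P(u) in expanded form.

Write P(u) = au + b. Substituting each data point gives a linear system:
  2a + b = 4
  4a + b = 12
Solving the system yields a = 4, b = -4.
So P(u) = 4u - 4.
Check: P(2) = 4. ✓

P(u) = 4u - 4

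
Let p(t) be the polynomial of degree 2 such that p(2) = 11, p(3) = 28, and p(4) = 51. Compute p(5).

Write p(t) = at^2 + bt + c. Substituting each data point gives a linear system:
  4a + 2b + c = 11
  9a + 3b + c = 28
  16a + 4b + c = 51
Solving the system yields a = 3, b = 2, c = -5.
So p(t) = 3t² + 2t - 5.
Then p(5) = 80.

80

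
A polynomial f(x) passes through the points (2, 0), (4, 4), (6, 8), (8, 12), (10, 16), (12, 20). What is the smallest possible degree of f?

1

Forward differences of the values at x = 2, 4, 6, 8, 10, 12:
  f  : 0  4  8  12  16  20
  Δ  : 4  4  4  4  4
  Δ^2: 0  0  0  0
  Δ^3: 0  0  0
  Δ^4: 0  0
  Δ^5: 0
The first differences are constant (4) and nonzero, while all higher differences vanish, so the minimal degree is 1.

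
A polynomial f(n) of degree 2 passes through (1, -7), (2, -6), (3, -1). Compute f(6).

38

Forward differences of the values at n = 1, 2, 3:
  f  : -7  -6  -1
  Δ  : 1  5
  Δ^2: 4
The second differences are constant, confirming degree 2.
Interpolating (Newton forward form) and evaluating at n = 6 gives f(6) = 38.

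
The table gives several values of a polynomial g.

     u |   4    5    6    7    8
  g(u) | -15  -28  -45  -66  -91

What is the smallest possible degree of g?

Forward differences of the values at u = 4, 5, 6, 7, 8:
  g  : -15  -28  -45  -66  -91
  Δ  : -13  -17  -21  -25
  Δ^2: -4  -4  -4
  Δ^3: 0  0
  Δ^4: 0
The second differences are constant (-4) and nonzero, while all higher differences vanish, so the minimal degree is 2.

2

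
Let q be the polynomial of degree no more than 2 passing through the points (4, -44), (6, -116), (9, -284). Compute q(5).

-76

Using the Lagrange interpolation formula with nodes 4, 6, 9:
  L_0(x) = (x - 6)(x - 9) / 10
  L_1(x) = (x - 4)(x - 9) / -6
  L_2(x) = (x - 4)(x - 6) / 15
Then q(x) = -44·L_0(x) - 116·L_1(x) - 284·L_2(x).
Expanding and collecting terms gives q(x) = -4x^2 + 4x + 4.
Evaluating at x = 5: q(5) = -76.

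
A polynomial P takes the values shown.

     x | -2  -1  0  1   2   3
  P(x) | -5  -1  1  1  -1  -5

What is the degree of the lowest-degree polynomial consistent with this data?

Forward differences of the values at x = -2, -1, 0, 1, 2, 3:
  P  : -5  -1  1  1  -1  -5
  Δ  : 4  2  0  -2  -4
  Δ^2: -2  -2  -2  -2
  Δ^3: 0  0  0
  Δ^4: 0  0
  Δ^5: 0
The second differences are constant (-2) and nonzero, while all higher differences vanish, so the minimal degree is 2.

2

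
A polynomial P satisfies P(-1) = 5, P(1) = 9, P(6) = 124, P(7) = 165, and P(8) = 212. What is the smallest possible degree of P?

2

Divided differences on the nodes -1, 1, 6, 7, 8:
  order 0: 5  9  124  165  212
  order 1: 2  23  41  47
  order 2: 3  3  3
  order 3: 0  0
  order 4: 0
The order-2 divided differences are all 3 (nonzero) and every higher order vanishes, so the data lies on a polynomial of degree exactly 2.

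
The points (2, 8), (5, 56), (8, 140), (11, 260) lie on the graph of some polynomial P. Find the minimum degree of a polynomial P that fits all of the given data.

2

Forward differences of the values at u = 2, 5, 8, 11:
  P  : 8  56  140  260
  Δ  : 48  84  120
  Δ^2: 36  36
  Δ^3: 0
The second differences are constant (36) and nonzero, while all higher differences vanish, so the minimal degree is 2.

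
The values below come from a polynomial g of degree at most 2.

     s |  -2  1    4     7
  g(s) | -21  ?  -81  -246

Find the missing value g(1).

On equispaced nodes a degree-2 polynomial has vanishing third forward difference, so
  - g(-2) + 3·g(1) - 3·g(4) + g(7) = 0.
Substituting the known values and solving for g(1):
  3·g(1) = -18
  g(1) = -6.

-6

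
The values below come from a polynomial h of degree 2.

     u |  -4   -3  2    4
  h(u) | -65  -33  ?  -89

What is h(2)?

-23

The 3 known points determine the degree-2 polynomial uniquely.
Write h(u) = au^2 + bu + c. Substituting each data point gives a linear system:
  16a - 4b + c = -65
  9a - 3b + c = -33
  16a + 4b + c = -89
Solving the system yields a = -5, b = -3, c = 3.
So h(u) = -5u² - 3u + 3.
Then h(2) = -23.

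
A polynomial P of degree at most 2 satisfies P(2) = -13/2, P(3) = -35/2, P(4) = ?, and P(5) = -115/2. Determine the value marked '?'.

On equispaced nodes a degree-2 polynomial has vanishing third forward difference, so
  - P(2) + 3·P(3) - 3·P(4) + P(5) = 0.
Substituting the known values and solving for P(4):
  -3·P(4) = 207/2
  P(4) = -69/2.

-69/2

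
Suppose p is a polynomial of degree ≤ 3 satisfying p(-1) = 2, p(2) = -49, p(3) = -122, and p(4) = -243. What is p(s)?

Write p(s) = as^3 + bs^2 + cs + d. Substituting each data point gives a linear system:
  -a + b - c + d = 2
  8a + 4b + 2c + d = -49
  27a + 9b + 3c + d = -122
  64a + 16b + 4c + d = -243
Solving the system yields a = -2, b = -6, c = -5, d = 1.
So p(s) = -2s³ - 6s² - 5s + 1.
Check: p(3) = -122. ✓

p(s) = -2s^3 - 6s^2 - 5s + 1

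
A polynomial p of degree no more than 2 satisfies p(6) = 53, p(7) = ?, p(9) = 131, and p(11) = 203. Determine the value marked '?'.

The 3 known points determine the degree-2 polynomial uniquely.
Write p(x) = ax^2 + bx + c. Substituting each data point gives a linear system:
  36a + 6b + c = 53
  81a + 9b + c = 131
  121a + 11b + c = 203
Solving the system yields a = 2, b = -4, c = 5.
So p(x) = 2x^2 - 4x + 5.
Then p(7) = 75.

75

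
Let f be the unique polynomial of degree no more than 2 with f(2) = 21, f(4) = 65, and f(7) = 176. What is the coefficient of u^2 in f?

3

Write f(u) = au^2 + bu + c. Substituting each data point gives a linear system:
  4a + 2b + c = 21
  16a + 4b + c = 65
  49a + 7b + c = 176
Solving the system yields a = 3, b = 4, c = 1.
So f(u) = 3u^2 + 4u + 1.
The leading coefficient is 3.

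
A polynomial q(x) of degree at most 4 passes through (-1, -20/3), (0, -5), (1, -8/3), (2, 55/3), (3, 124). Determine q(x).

Using the Lagrange interpolation formula with nodes -1, 0, 1, 2, 3:
  L_0(x) = x(x - 1)(x - 2)(x - 3) / 24
  L_1(x) = (x + 1)(x - 1)(x - 2)(x - 3) / -6
  L_2(x) = (x + 1)x(x - 2)(x - 3) / 4
  L_3(x) = (x + 1)x(x - 1)(x - 3) / -6
  L_4(x) = (x + 1)x(x - 1)(x - 2) / 24
Then q(x) = -20/3·L_0(x) - 5·L_1(x) - 8/3·L_2(x) + 55/3·L_3(x) + 124·L_4(x).
Expanding and collecting terms gives q(x) = 2x^4 - x^3 - (5/3)x^2 + 3x - 5.
Check: q(0) = -5. ✓

q(x) = 2x^4 - x^3 - (5/3)x^2 + 3x - 5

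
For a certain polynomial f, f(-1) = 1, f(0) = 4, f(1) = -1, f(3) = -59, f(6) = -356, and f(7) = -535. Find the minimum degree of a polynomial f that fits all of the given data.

Divided differences on the nodes -1, 0, 1, 3, 6, 7:
  order 0: 1  4  -1  -59  -356  -535
  order 1: 3  -5  -29  -99  -179
  order 2: -4  -8  -14  -20
  order 3: -1  -1  -1
  order 4: 0  0
  order 5: 0
The order-3 divided differences are all -1 (nonzero) and every higher order vanishes, so the data lies on a polynomial of degree exactly 3.

3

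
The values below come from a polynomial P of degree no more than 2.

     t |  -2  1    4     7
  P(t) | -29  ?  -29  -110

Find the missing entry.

-2

The 3 known points determine the degree-2 polynomial uniquely.
Write P(t) = at^2 + bt + c. Substituting each data point gives a linear system:
  4a - 2b + c = -29
  16a + 4b + c = -29
  49a + 7b + c = -110
Solving the system yields a = -3, b = 6, c = -5.
So P(t) = -3t² + 6t - 5.
Then P(1) = -2.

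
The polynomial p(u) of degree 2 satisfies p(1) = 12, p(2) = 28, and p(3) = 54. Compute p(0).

Forward differences of the values at u = 1, 2, 3:
  p  : 12  28  54
  Δ  : 16  26
  Δ^2: 10
The second differences are constant, confirming degree 2.
Interpolating (Newton forward form) and evaluating at u = 0 gives p(0) = 6.

6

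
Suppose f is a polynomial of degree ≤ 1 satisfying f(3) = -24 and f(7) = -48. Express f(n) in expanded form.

f(n) = -6n - 6

Using the Lagrange interpolation formula with nodes 3, 7:
  L_0(n) = (n - 7) / -4
  L_1(n) = (n - 3) / 4
Then f(n) = -24·L_0(n) - 48·L_1(n).
Expanding and collecting terms gives f(n) = -6n - 6.
Check: f(3) = -24. ✓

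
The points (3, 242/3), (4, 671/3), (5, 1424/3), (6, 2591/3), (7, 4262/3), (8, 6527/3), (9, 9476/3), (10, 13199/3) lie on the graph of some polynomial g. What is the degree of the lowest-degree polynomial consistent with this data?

Forward differences of the values at t = 3, 4, 5, 6, 7, 8, 9, 10:
  g  : 242/3  671/3  1424/3  2591/3  4262/3  6527/3  9476/3  13199/3
  Δ  : 143  251  389  557  755  983  1241
  Δ^2: 108  138  168  198  228  258
  Δ^3: 30  30  30  30  30
  Δ^4: 0  0  0  0
  Δ^5: 0  0  0
  Δ^6: 0  0
  Δ^7: 0
The third differences are constant (30) and nonzero, while all higher differences vanish, so the minimal degree is 3.

3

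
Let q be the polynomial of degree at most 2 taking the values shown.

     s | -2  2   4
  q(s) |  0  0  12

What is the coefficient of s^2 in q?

Write q(s) = as^2 + bs + c. Substituting each data point gives a linear system:
  4a - 2b + c = 0
  4a + 2b + c = 0
  16a + 4b + c = 12
Solving the system yields a = 1, b = 0, c = -4.
So q(s) = s² - 4.
The leading coefficient is 1.

1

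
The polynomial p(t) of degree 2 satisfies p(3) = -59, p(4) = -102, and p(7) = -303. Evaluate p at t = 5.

Write p(t) = at^2 + bt + c. Substituting each data point gives a linear system:
  9a + 3b + c = -59
  16a + 4b + c = -102
  49a + 7b + c = -303
Solving the system yields a = -6, b = -1, c = -2.
So p(t) = -6t^2 - t - 2.
Then p(5) = -157.

-157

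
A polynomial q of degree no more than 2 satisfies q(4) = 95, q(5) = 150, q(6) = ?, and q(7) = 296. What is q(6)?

217

The 3 known points determine the degree-2 polynomial uniquely.
Write q(u) = au^2 + bu + c. Substituting each data point gives a linear system:
  16a + 4b + c = 95
  25a + 5b + c = 150
  49a + 7b + c = 296
Solving the system yields a = 6, b = 1, c = -5.
So q(u) = 6u^2 + u - 5.
Then q(6) = 217.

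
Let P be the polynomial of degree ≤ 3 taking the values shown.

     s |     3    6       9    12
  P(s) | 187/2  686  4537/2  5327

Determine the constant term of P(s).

Write P(s) = as^3 + bs^2 + cs + d. Substituting each data point gives a linear system:
  27a + 9b + 3c + d = 187/2
  216a + 36b + 6c + d = 686
  729a + 81b + 9c + d = 4537/2
  1728a + 144b + 12c + d = 5327
Solving the system yields a = 3, b = 1, c = -1/2, d = 5.
So P(s) = 3s³ + s² - (1/2)s + 5.
The constant term is 5.

5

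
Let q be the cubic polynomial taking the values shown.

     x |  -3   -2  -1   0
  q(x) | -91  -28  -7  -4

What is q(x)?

Write q(x) = ax^3 + bx^2 + cx + d. Substituting each data point gives a linear system:
  -27a + 9b - 3c + d = -91
  -8a + 4b - 2c + d = -28
  -a + b - c + d = -7
  d = -4
Solving the system yields a = 4, b = 3, c = 2, d = -4.
So q(x) = 4x³ + 3x² + 2x - 4.
Check: q(0) = -4. ✓

q(x) = 4x^3 + 3x^2 + 2x - 4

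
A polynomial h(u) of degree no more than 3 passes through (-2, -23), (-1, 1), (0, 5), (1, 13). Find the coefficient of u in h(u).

Write h(u) = au^3 + bu^2 + cu + d. Substituting each data point gives a linear system:
  -8a + 4b - 2c + d = -23
  -a + b - c + d = 1
  d = 5
  a + b + c + d = 13
Solving the system yields a = 4, b = 2, c = 2, d = 5.
So h(u) = 4u³ + 2u² + 2u + 5.
The coefficient of u is 2.

2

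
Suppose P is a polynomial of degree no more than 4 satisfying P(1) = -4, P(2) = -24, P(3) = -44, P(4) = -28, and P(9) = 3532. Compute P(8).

Using the Lagrange interpolation formula with nodes 1, 2, 3, 4, 9:
  L_0(t) = (t - 2)(t - 3)(t - 4)(t - 9) / 48
  L_1(t) = (t - 1)(t - 3)(t - 4)(t - 9) / -14
  L_2(t) = (t - 1)(t - 2)(t - 4)(t - 9) / 12
  L_3(t) = (t - 1)(t - 2)(t - 3)(t - 9) / -30
  L_4(t) = (t - 1)(t - 2)(t - 3)(t - 4) / 1680
Then P(t) = -4·L_0(t) - 24·L_1(t) - 44·L_2(t) - 28·L_3(t) + 3532·L_4(t).
Expanding and collecting terms gives P(t) = t^4 - 4t^3 - t^2 - 4t + 4.
Evaluating at t = 8: P(8) = 1956.

1956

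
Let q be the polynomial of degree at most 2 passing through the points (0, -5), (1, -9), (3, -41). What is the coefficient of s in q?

Write q(s) = as^2 + bs + c. Substituting each data point gives a linear system:
  c = -5
  a + b + c = -9
  9a + 3b + c = -41
Solving the system yields a = -4, b = 0, c = -5.
So q(s) = -4s^2 - 5.
The coefficient of s is 0.

0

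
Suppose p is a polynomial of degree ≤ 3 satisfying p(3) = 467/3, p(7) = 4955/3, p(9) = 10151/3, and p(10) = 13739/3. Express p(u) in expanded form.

Using the Lagrange interpolation formula with nodes 3, 7, 9, 10:
  L_0(u) = (u - 7)(u - 9)(u - 10) / -168
  L_1(u) = (u - 3)(u - 9)(u - 10) / 24
  L_2(u) = (u - 3)(u - 7)(u - 10) / -12
  L_3(u) = (u - 3)(u - 7)(u - 9) / 21
Then p(u) = 467/3·L_0(u) + 4955/3·L_1(u) + 10151/3·L_2(u) + 13739/3·L_3(u).
Expanding and collecting terms gives p(u) = 4u^3 + 6u^2 - 2u - 1/3.
Check: p(7) = 4955/3. ✓

p(u) = 4u^3 + 6u^2 - 2u - 1/3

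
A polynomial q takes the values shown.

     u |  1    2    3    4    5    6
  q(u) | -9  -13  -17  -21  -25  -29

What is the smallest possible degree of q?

1

Forward differences of the values at u = 1, 2, 3, 4, 5, 6:
  q  : -9  -13  -17  -21  -25  -29
  Δ  : -4  -4  -4  -4  -4
  Δ^2: 0  0  0  0
  Δ^3: 0  0  0
  Δ^4: 0  0
  Δ^5: 0
The first differences are constant (-4) and nonzero, while all higher differences vanish, so the minimal degree is 1.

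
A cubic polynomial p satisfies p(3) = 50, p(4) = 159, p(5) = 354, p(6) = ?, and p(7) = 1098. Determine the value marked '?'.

659

On equispaced nodes a degree-3 polynomial has vanishing fourth forward difference, so
  p(3) - 4·p(4) + 6·p(5) - 4·p(6) + p(7) = 0.
Substituting the known values and solving for p(6):
  -4·p(6) = -2636
  p(6) = 659.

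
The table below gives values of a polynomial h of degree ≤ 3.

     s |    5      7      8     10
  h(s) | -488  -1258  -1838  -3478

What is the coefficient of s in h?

Write h(s) = as^3 + bs^2 + cs + d. Substituting each data point gives a linear system:
  125a + 25b + 5c + d = -488
  343a + 49b + 7c + d = -1258
  512a + 64b + 8c + d = -1838
  1000a + 100b + 10c + d = -3478
Solving the system yields a = -3, b = -5, c = 2, d = 2.
So h(s) = -3s³ - 5s² + 2s + 2.
The coefficient of s is 2.

2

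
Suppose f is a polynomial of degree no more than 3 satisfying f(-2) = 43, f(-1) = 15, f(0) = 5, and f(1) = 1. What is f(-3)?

Forward differences of the values at x = -2, -1, 0, 1:
  f  : 43  15  5  1
  Δ  : -28  -10  -4
  Δ^2: 18  6
  Δ^3: -12
The third differences are constant, confirming degree 3.
Interpolating (Newton forward form) and evaluating at x = -3 gives f(-3) = 101.

101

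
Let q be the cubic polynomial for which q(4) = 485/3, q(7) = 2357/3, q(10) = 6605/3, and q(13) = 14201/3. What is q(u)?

Using the Lagrange interpolation formula with nodes 4, 7, 10, 13:
  L_0(u) = (u - 7)(u - 10)(u - 13) / -162
  L_1(u) = (u - 4)(u - 10)(u - 13) / 54
  L_2(u) = (u - 4)(u - 7)(u - 13) / -54
  L_3(u) = (u - 4)(u - 7)(u - 10) / 162
Then q(u) = 485/3·L_0(u) + 2357/3·L_1(u) + 6605/3·L_2(u) + 14201/3·L_3(u).
Expanding and collecting terms gives q(u) = 2u^3 + 2u^2 + 5/3.
Check: q(4) = 485/3. ✓

q(u) = 2u^3 + 2u^2 + 5/3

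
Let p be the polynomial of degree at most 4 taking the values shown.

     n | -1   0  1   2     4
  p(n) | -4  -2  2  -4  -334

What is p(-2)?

Write p(n) = an^4 + bn^3 + cn^2 + dn + e. Substituting each data point gives a linear system:
  a - b + c - d + e = -4
  e = -2
  a + b + c + d + e = 2
  16a + 8b + 4c + 2d + e = -4
  256a + 64b + 16c + 4d + e = -334
Solving the system yields a = -2, b = 2, c = 3, d = 1, e = -2.
So p(n) = -2n⁴ + 2n³ + 3n² + n - 2.
Then p(-2) = -40.

-40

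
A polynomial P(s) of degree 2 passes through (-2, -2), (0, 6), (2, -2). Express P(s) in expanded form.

P(s) = -2s^2 + 6

Using the Lagrange interpolation formula with nodes -2, 0, 2:
  L_0(s) = s(s - 2) / 8
  L_1(s) = (s + 2)(s - 2) / -4
  L_2(s) = (s + 2)s / 8
Then P(s) = -2·L_0(s) + 6·L_1(s) - 2·L_2(s).
Expanding and collecting terms gives P(s) = -2s^2 + 6.
Check: P(-2) = -2. ✓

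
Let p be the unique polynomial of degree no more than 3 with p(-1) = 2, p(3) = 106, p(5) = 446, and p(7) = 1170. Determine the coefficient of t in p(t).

-1

Write p(t) = at^3 + bt^2 + ct + d. Substituting each data point gives a linear system:
  -a + b - c + d = 2
  27a + 9b + 3c + d = 106
  125a + 25b + 5c + d = 446
  343a + 49b + 7c + d = 1170
Solving the system yields a = 3, b = 3, c = -1, d = 1.
So p(t) = 3t³ + 3t² - t + 1.
The coefficient of t is -1.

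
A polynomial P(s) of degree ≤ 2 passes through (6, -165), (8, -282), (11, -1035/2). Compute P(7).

-439/2

Using the Lagrange interpolation formula with nodes 6, 8, 11:
  L_0(s) = (s - 8)(s - 11) / 10
  L_1(s) = (s - 6)(s - 11) / -6
  L_2(s) = (s - 6)(s - 8) / 15
Then P(s) = -165·L_0(s) - 282·L_1(s) - 1035/2·L_2(s).
Expanding and collecting terms gives P(s) = -4s² - (5/2)s - 6.
Evaluating at s = 7: P(7) = -439/2.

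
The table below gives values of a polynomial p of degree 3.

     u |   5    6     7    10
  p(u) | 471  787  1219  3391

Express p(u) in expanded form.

Using the Lagrange interpolation formula with nodes 5, 6, 7, 10:
  L_0(u) = (u - 6)(u - 7)(u - 10) / -10
  L_1(u) = (u - 5)(u - 7)(u - 10) / 4
  L_2(u) = (u - 5)(u - 6)(u - 10) / -6
  L_3(u) = (u - 5)(u - 6)(u - 7) / 60
Then p(u) = 471·L_0(u) + 787·L_1(u) + 1219·L_2(u) + 3391·L_3(u).
Expanding and collecting terms gives p(u) = 3u^3 + 4u^2 - u + 1.
Check: p(6) = 787. ✓

p(u) = 3u^3 + 4u^2 - u + 1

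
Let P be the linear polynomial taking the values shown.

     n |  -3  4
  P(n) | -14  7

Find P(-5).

Write P(n) = an + b. Substituting each data point gives a linear system:
  -3a + b = -14
  4a + b = 7
Solving the system yields a = 3, b = -5.
So P(n) = 3n - 5.
Then P(-5) = -20.

-20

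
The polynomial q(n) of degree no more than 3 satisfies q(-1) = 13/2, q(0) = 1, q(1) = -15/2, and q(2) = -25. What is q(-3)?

Forward differences of the values at n = -1, 0, 1, 2:
  q  : 13/2  1  -15/2  -25
  Δ  : -11/2  -17/2  -35/2
  Δ^2: -3  -9
  Δ^3: -6
The third differences are constant, confirming degree 3.
Interpolating (Newton forward form) and evaluating at n = -3 gives q(-3) = 65/2.

65/2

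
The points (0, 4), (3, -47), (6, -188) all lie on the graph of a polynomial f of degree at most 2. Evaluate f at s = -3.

Using the Lagrange interpolation formula with nodes 0, 3, 6:
  L_0(s) = (s - 3)(s - 6) / 18
  L_1(s) = s(s - 6) / -9
  L_2(s) = s(s - 3) / 18
Then f(s) = 4·L_0(s) - 47·L_1(s) - 188·L_2(s).
Expanding and collecting terms gives f(s) = -5s² - 2s + 4.
Evaluating at s = -3: f(-3) = -35.

-35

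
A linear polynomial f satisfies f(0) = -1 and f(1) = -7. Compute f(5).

-31

Using the Lagrange interpolation formula with nodes 0, 1:
  L_0(u) = (u - 1) / -1
  L_1(u) = u / 1
Then f(u) = -1·L_0(u) - 7·L_1(u).
Expanding and collecting terms gives f(u) = -6u - 1.
Evaluating at u = 5: f(5) = -31.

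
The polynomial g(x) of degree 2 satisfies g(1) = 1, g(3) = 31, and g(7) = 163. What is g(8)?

Write g(x) = ax^2 + bx + c. Substituting each data point gives a linear system:
  a + b + c = 1
  9a + 3b + c = 31
  49a + 7b + c = 163
Solving the system yields a = 3, b = 3, c = -5.
So g(x) = 3x^2 + 3x - 5.
Then g(8) = 211.

211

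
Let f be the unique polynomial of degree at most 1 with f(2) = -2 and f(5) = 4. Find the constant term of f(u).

Write f(u) = au + b. Substituting each data point gives a linear system:
  2a + b = -2
  5a + b = 4
Solving the system yields a = 2, b = -6.
So f(u) = 2u - 6.
The constant term is -6.

-6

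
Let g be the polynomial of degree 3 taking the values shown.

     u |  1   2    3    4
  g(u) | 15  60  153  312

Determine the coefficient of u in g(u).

Write g(u) = au^3 + bu^2 + cu + d. Substituting each data point gives a linear system:
  a + b + c + d = 15
  8a + 4b + 2c + d = 60
  27a + 9b + 3c + d = 153
  64a + 16b + 4c + d = 312
Solving the system yields a = 3, b = 6, c = 6, d = 0.
So g(u) = 3u^3 + 6u^2 + 6u.
The coefficient of u is 6.

6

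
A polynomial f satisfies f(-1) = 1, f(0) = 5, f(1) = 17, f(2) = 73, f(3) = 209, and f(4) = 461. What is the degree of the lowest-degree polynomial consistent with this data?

3

Forward differences of the values at u = -1, 0, 1, 2, 3, 4:
  f  : 1  5  17  73  209  461
  Δ  : 4  12  56  136  252
  Δ^2: 8  44  80  116
  Δ^3: 36  36  36
  Δ^4: 0  0
  Δ^5: 0
The third differences are constant (36) and nonzero, while all higher differences vanish, so the minimal degree is 3.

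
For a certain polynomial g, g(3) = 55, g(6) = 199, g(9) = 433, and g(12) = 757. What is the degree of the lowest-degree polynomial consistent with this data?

2

Forward differences of the values at s = 3, 6, 9, 12:
  g  : 55  199  433  757
  Δ  : 144  234  324
  Δ^2: 90  90
  Δ^3: 0
The second differences are constant (90) and nonzero, while all higher differences vanish, so the minimal degree is 2.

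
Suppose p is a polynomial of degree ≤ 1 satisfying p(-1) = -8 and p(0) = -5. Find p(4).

7

Write p(x) = ax + b. Substituting each data point gives a linear system:
  -a + b = -8
  b = -5
Solving the system yields a = 3, b = -5.
So p(x) = 3x - 5.
Then p(4) = 7.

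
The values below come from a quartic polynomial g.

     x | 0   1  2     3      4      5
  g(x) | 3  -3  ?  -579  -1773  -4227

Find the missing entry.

-117

On equispaced nodes a degree-4 polynomial has vanishing fifth forward difference, so
  - g(0) + 5·g(1) - 10·g(2) + 10·g(3) - 5·g(4) + g(5) = 0.
Substituting the known values and solving for g(2):
  -10·g(2) = 1170
  g(2) = -117.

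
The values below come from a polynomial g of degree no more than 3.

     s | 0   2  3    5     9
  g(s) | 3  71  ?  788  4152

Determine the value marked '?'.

The 4 known points determine the degree-3 polynomial uniquely.
Write g(s) = as^3 + bs^2 + cs + d. Substituting each data point gives a linear system:
  d = 3
  8a + 4b + 2c + d = 71
  125a + 25b + 5c + d = 788
  729a + 81b + 9c + d = 4152
Solving the system yields a = 5, b = 6, c = 2, d = 3.
So g(s) = 5s³ + 6s² + 2s + 3.
Then g(3) = 198.

198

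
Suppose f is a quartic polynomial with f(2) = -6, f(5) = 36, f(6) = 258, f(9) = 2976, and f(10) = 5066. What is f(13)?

Write f(t) = at^4 + bt^3 + ct^2 + dt + e. Substituting each data point gives a linear system:
  16a + 8b + 4c + 2d + e = -6
  625a + 125b + 25c + 5d + e = 36
  1296a + 216b + 36c + 6d + e = 258
  6561a + 729b + 81c + 9d + e = 2976
  10000a + 1000b + 100c + 10d + e = 5066
Solving the system yields a = 1, b = -5, c = 0, d = 6, e = 6.
So f(t) = t^4 - 5t^3 + 6t + 6.
Then f(13) = 17660.

17660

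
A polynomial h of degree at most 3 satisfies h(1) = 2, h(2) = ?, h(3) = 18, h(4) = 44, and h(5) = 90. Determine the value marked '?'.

6

The 4 known points determine the degree-3 polynomial uniquely.
Write h(s) = as^3 + bs^2 + cs + d. Substituting each data point gives a linear system:
  a + b + c + d = 2
  27a + 9b + 3c + d = 18
  64a + 16b + 4c + d = 44
  125a + 25b + 5c + d = 90
Solving the system yields a = 1, b = -2, c = 3, d = 0.
So h(s) = s^3 - 2s^2 + 3s.
Then h(2) = 6.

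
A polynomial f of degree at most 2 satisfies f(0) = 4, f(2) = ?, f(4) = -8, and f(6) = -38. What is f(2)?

6

The 3 known points determine the degree-2 polynomial uniquely.
Write f(t) = at^2 + bt + c. Substituting each data point gives a linear system:
  c = 4
  16a + 4b + c = -8
  36a + 6b + c = -38
Solving the system yields a = -2, b = 5, c = 4.
So f(t) = -2t^2 + 5t + 4.
Then f(2) = 6.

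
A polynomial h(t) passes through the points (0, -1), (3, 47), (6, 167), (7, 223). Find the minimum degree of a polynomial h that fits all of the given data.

2

Divided differences on the nodes 0, 3, 6, 7:
  order 0: -1  47  167  223
  order 1: 16  40  56
  order 2: 4  4
  order 3: 0
The order-2 divided differences are all 4 (nonzero) and every higher order vanishes, so the data lies on a polynomial of degree exactly 2.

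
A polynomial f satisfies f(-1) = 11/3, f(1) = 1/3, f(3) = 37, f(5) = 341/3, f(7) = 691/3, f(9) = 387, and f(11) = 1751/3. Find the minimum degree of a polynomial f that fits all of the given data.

Forward differences of the values at t = -1, 1, 3, 5, 7, 9, 11:
  f  : 11/3  1/3  37  341/3  691/3  387  1751/3
  Δ  : -10/3  110/3  230/3  350/3  470/3  590/3
  Δ^2: 40  40  40  40  40
  Δ^3: 0  0  0  0
  Δ^4: 0  0  0
  Δ^5: 0  0
  Δ^6: 0
The second differences are constant (40) and nonzero, while all higher differences vanish, so the minimal degree is 2.

2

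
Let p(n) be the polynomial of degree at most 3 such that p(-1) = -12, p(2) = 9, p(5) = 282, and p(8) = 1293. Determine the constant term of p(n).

Write p(n) = an^3 + bn^2 + cn + d. Substituting each data point gives a linear system:
  -a + b - c + d = -12
  8a + 4b + 2c + d = 9
  125a + 25b + 5c + d = 282
  512a + 64b + 8c + d = 1293
Solving the system yields a = 3, b = -4, c = 2, d = -3.
So p(n) = 3n^3 - 4n^2 + 2n - 3.
The constant term is -3.

-3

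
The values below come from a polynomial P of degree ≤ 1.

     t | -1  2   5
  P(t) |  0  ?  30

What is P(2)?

The 2 known points determine the degree-1 polynomial uniquely.
Write P(t) = at + b. Substituting each data point gives a linear system:
  -a + b = 0
  5a + b = 30
Solving the system yields a = 5, b = 5.
So P(t) = 5t + 5.
Then P(2) = 15.

15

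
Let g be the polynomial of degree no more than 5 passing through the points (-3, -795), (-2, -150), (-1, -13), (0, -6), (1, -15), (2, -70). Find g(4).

-438

Write g(x) = ax^5 + bx^4 + cx^3 + dx^2 + ex + k. Substituting each data point gives a linear system:
  -243a + 81b - 27c + 9d - 3e + k = -795
  -32a + 16b - 8c + 4d - 2e + k = -150
  -a + b - c + d - e + k = -13
  k = -6
  a + b + c + d + e + k = -15
  32a + 16b + 8c + 4d + 2e + k = -70
Solving the system yields a = 1, b = -6, c = 2, d = -2, e = -4, k = -6.
So g(x) = x^5 - 6x^4 + 2x^3 - 2x^2 - 4x - 6.
Then g(4) = -438.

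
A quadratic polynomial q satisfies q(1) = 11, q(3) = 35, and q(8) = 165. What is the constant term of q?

5

Write q(s) = as^2 + bs + c. Substituting each data point gives a linear system:
  a + b + c = 11
  9a + 3b + c = 35
  64a + 8b + c = 165
Solving the system yields a = 2, b = 4, c = 5.
So q(s) = 2s^2 + 4s + 5.
The constant term is 5.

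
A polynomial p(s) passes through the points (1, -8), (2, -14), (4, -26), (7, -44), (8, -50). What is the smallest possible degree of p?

Divided differences on the nodes 1, 2, 4, 7, 8:
  order 0: -8  -14  -26  -44  -50
  order 1: -6  -6  -6  -6
  order 2: 0  0  0
  order 3: 0  0
  order 4: 0
The order-1 divided differences are all -6 (nonzero) and every higher order vanishes, so the data lies on a polynomial of degree exactly 1.

1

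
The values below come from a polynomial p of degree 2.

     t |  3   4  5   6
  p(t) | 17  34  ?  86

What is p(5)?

57

On equispaced nodes a degree-2 polynomial has vanishing third forward difference, so
  - p(3) + 3·p(4) - 3·p(5) + p(6) = 0.
Substituting the known values and solving for p(5):
  -3·p(5) = -171
  p(5) = 57.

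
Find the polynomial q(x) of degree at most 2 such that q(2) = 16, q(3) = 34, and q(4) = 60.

q(x) = 4x^2 - 2x + 4

Using the Lagrange interpolation formula with nodes 2, 3, 4:
  L_0(x) = (x - 3)(x - 4) / 2
  L_1(x) = (x - 2)(x - 4) / -1
  L_2(x) = (x - 2)(x - 3) / 2
Then q(x) = 16·L_0(x) + 34·L_1(x) + 60·L_2(x).
Expanding and collecting terms gives q(x) = 4x² - 2x + 4.
Check: q(4) = 60. ✓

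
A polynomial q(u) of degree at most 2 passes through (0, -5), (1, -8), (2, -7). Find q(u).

Write q(u) = au^2 + bu + c. Substituting each data point gives a linear system:
  c = -5
  a + b + c = -8
  4a + 2b + c = -7
Solving the system yields a = 2, b = -5, c = -5.
So q(u) = 2u^2 - 5u - 5.
Check: q(1) = -8. ✓

q(u) = 2u^2 - 5u - 5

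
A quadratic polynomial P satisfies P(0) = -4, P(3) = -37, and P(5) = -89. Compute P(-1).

Using the Lagrange interpolation formula with nodes 0, 3, 5:
  L_0(x) = (x - 3)(x - 5) / 15
  L_1(x) = x(x - 5) / -6
  L_2(x) = x(x - 3) / 10
Then P(x) = -4·L_0(x) - 37·L_1(x) - 89·L_2(x).
Expanding and collecting terms gives P(x) = -3x² - 2x - 4.
Evaluating at x = -1: P(-1) = -5.

-5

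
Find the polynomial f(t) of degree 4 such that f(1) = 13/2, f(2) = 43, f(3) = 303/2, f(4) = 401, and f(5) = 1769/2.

Using the Lagrange interpolation formula with nodes 1, 2, 3, 4, 5:
  L_0(t) = (t - 2)(t - 3)(t - 4)(t - 5) / 24
  L_1(t) = (t - 1)(t - 3)(t - 4)(t - 5) / -6
  L_2(t) = (t - 1)(t - 2)(t - 4)(t - 5) / 4
  L_3(t) = (t - 1)(t - 2)(t - 3)(t - 5) / -6
  L_4(t) = (t - 1)(t - 2)(t - 3)(t - 4) / 24
Then f(t) = 13/2·L_0(t) + 43·L_1(t) + 303/2·L_2(t) + 401·L_3(t) + 1769/2·L_4(t).
Expanding and collecting terms gives f(t) = t⁴ + (3/2)t³ + 2t² + 5t - 3.
Check: f(4) = 401. ✓

f(t) = t^4 + (3/2)t^3 + 2t^2 + 5t - 3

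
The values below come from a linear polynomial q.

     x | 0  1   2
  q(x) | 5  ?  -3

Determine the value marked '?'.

1

On equispaced nodes a degree-1 polynomial has vanishing second forward difference, so
  q(0) - 2·q(1) + q(2) = 0.
Substituting the known values and solving for q(1):
  -2·q(1) = -2
  q(1) = 1.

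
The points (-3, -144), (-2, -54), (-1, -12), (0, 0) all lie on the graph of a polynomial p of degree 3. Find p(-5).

-540

Write p(u) = au^3 + bu^2 + cu + d. Substituting each data point gives a linear system:
  -27a + 9b - 3c + d = -144
  -8a + 4b - 2c + d = -54
  -a + b - c + d = -12
  d = 0
Solving the system yields a = 3, b = -6, c = 3, d = 0.
So p(u) = 3u^3 - 6u^2 + 3u.
Then p(-5) = -540.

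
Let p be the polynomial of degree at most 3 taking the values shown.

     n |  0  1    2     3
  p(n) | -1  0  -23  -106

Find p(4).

-285

Using the Lagrange interpolation formula with nodes 0, 1, 2, 3:
  L_0(n) = (n - 1)(n - 2)(n - 3) / -6
  L_1(n) = n(n - 2)(n - 3) / 2
  L_2(n) = n(n - 1)(n - 3) / -2
  L_3(n) = n(n - 1)(n - 2) / 6
Then p(n) = -1·L_0(n) + 0·L_1(n) - 23·L_2(n) - 106·L_3(n).
Expanding and collecting terms gives p(n) = -6n^3 + 6n^2 + n - 1.
Evaluating at n = 4: p(4) = -285.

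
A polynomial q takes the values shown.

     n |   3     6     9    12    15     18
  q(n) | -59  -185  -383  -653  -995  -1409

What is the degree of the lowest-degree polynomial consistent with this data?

2

Forward differences of the values at n = 3, 6, 9, 12, 15, 18:
  q  : -59  -185  -383  -653  -995  -1409
  Δ  : -126  -198  -270  -342  -414
  Δ^2: -72  -72  -72  -72
  Δ^3: 0  0  0
  Δ^4: 0  0
  Δ^5: 0
The second differences are constant (-72) and nonzero, while all higher differences vanish, so the minimal degree is 2.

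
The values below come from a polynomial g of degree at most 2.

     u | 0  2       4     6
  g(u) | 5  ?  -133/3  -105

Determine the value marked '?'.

-23/3

On equispaced nodes a degree-2 polynomial has vanishing third forward difference, so
  - g(0) + 3·g(2) - 3·g(4) + g(6) = 0.
Substituting the known values and solving for g(2):
  3·g(2) = -23
  g(2) = -23/3.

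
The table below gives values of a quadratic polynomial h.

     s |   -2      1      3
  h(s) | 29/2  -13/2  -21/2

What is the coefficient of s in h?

-6

Write h(s) = as^2 + bs + c. Substituting each data point gives a linear system:
  4a - 2b + c = 29/2
  a + b + c = -13/2
  9a + 3b + c = -21/2
Solving the system yields a = 1, b = -6, c = -3/2.
So h(s) = s^2 - 6s - 3/2.
The coefficient of s is -6.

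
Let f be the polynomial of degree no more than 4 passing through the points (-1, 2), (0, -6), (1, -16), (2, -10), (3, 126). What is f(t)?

f(t) = 4t^4 - 5t^3 - 5t^2 - 4t - 6

Write f(t) = at^4 + bt^3 + ct^2 + dt + e. Substituting each data point gives a linear system:
  a - b + c - d + e = 2
  e = -6
  a + b + c + d + e = -16
  16a + 8b + 4c + 2d + e = -10
  81a + 27b + 9c + 3d + e = 126
Solving the system yields a = 4, b = -5, c = -5, d = -4, e = -6.
So f(t) = 4t⁴ - 5t³ - 5t² - 4t - 6.
Check: f(0) = -6. ✓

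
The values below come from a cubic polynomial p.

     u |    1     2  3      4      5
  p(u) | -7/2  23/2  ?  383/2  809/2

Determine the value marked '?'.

The 4 known points determine the degree-3 polynomial uniquely.
Write p(u) = au^3 + bu^2 + cu + d. Substituting each data point gives a linear system:
  a + b + c + d = -7/2
  8a + 4b + 2c + d = 23/2
  64a + 16b + 4c + d = 383/2
  125a + 25b + 5c + d = 809/2
Solving the system yields a = 4, b = -3, c = -4, d = -1/2.
So p(u) = 4u³ - 3u² - 4u - 1/2.
Then p(3) = 137/2.

137/2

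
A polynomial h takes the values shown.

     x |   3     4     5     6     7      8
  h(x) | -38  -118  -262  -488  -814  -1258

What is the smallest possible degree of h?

3

Forward differences of the values at x = 3, 4, 5, 6, 7, 8:
  h  : -38  -118  -262  -488  -814  -1258
  Δ  : -80  -144  -226  -326  -444
  Δ^2: -64  -82  -100  -118
  Δ^3: -18  -18  -18
  Δ^4: 0  0
  Δ^5: 0
The third differences are constant (-18) and nonzero, while all higher differences vanish, so the minimal degree is 3.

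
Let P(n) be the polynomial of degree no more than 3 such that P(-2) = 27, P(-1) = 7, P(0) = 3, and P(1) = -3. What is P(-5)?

Write P(n) = an^3 + bn^2 + cn + d. Substituting each data point gives a linear system:
  -8a + 4b - 2c + d = 27
  -a + b - c + d = 7
  d = 3
  a + b + c + d = -3
Solving the system yields a = -3, b = -1, c = -2, d = 3.
So P(n) = -3n³ - n² - 2n + 3.
Then P(-5) = 363.

363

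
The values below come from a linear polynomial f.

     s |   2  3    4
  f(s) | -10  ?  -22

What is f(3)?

-16

On equispaced nodes a degree-1 polynomial has vanishing second forward difference, so
  f(2) - 2·f(3) + f(4) = 0.
Substituting the known values and solving for f(3):
  -2·f(3) = 32
  f(3) = -16.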